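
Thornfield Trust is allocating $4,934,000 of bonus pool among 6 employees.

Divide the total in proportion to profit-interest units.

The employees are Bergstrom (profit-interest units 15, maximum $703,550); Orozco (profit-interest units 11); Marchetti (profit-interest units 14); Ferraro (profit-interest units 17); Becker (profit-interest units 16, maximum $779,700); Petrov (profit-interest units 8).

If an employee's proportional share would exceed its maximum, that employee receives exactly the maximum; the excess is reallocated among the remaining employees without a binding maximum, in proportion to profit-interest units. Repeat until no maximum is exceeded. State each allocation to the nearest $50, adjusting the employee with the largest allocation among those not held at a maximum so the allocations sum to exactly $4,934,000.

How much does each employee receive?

Profit-interest units total: 81.
Unconstrained shares: Bergstrom 913,703.70; Orozco 670,049.38; Marchetti 852,790.12; Ferraro 1,035,530.86; Becker 974,617.28; Petrov 487,308.64.
Capped: Bergstrom ($703,550), Becker ($779,700); residual $3,450,750 reallocated over remaining profit-interest units 50.
Redistributed shares: Orozco 759,165.00 → $759,150; Marchetti 966,210.00 → $966,200; Ferraro 1,173,255.00 → $1,173,250; Petrov 552,120.00 → $552,100.
Rounding difference +$50 applied to Ferraro → $1,173,300.

Bergstrom: $703,550 | Orozco: $759,150 | Marchetti: $966,200 | Ferraro: $1,173,300 | Becker: $779,700 | Petrov: $552,100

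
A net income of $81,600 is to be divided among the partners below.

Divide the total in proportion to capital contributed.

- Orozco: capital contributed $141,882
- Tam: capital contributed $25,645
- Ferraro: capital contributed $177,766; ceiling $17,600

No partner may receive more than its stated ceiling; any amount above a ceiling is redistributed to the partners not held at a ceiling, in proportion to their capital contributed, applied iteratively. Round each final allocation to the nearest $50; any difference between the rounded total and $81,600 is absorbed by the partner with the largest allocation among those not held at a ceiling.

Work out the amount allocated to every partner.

Capital contributed total: 345,293.
Proportional shares (ignoring caps): Orozco 33,529.70; Tam 6,060.45; Ferraro 42,009.85.
Cap binds for Ferraro ($17,600); balance $64,000 reallocated over remaining capital contributed 167,527.
Redistributed shares: Orozco 54,202.89 → $54,200; Tam 9,797.11 → $9,800.

Orozco: $54,200 | Tam: $9,800 | Ferraro: $17,600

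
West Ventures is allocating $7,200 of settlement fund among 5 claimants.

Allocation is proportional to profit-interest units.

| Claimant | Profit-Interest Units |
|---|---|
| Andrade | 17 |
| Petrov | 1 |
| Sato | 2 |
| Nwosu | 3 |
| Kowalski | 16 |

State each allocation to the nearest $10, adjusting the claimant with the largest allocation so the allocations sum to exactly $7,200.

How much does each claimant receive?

Profit-interest units total: 39.
Proportional shares: Andrade 17/39 × $7,200 = 3,138.46; Petrov 1/39 × $7,200 = 184.62; Sato 2/39 × $7,200 = 369.23; Nwosu 3/39 × $7,200 = 553.85; Kowalski 16/39 × $7,200 = 2,953.85.
Rounded to nearest $10: Andrade $3,140; Petrov $180; Sato $370; Nwosu $550; Kowalski $2,950. Sum = $7,190.
Difference $7,200 − $7,190 = +$10 applied to largest allocation (Andrade): Andrade becomes $3,150.

Andrade: $3,150; Petrov: $180; Sato: $370; Nwosu: $550; Kowalski: $2,950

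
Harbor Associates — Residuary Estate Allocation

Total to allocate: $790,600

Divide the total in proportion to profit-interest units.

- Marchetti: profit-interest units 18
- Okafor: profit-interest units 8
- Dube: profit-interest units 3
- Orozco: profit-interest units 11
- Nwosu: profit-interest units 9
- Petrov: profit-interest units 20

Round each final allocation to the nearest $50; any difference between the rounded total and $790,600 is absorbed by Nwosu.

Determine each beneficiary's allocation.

Marchetti: $206,250 | Okafor: $91,650 | Dube: $34,350 | Orozco: $126,050 | Nwosu: $103,150 | Petrov: $229,150

Profit-interest units total: 69.
Unrounded shares: Marchetti 18/69 × $790,600 = 206,243.48; Okafor 8/69 × $790,600 = 91,663.77; Dube 3/69 × $790,600 = 34,373.91; Orozco 11/69 × $790,600 = 126,037.68; Nwosu 9/69 × $790,600 = 103,121.74; Petrov 20/69 × $790,600 = 229,159.42.
Rounded to nearest $50: Marchetti $206,250; Okafor $91,650; Dube $34,350; Orozco $126,050; Nwosu $103,100; Petrov $229,150. Sum = $790,550.
Difference $790,600 − $790,550 = +$50 applied to Nwosu: Nwosu becomes $103,150.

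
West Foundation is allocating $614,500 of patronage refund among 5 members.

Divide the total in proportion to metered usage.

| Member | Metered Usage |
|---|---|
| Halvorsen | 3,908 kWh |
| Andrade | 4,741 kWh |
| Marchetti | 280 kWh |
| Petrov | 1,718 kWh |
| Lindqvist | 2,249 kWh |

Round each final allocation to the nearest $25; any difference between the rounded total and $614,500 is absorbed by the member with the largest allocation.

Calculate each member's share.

Metered usage total: 12,896.
Proportional shares: Halvorsen 3,908/12,896 × $614,500 = 186,217.90; Andrade 4,741/12,896 × $614,500 = 225,910.71; Marchetti 280/12,896 × $614,500 = 13,342.12; Petrov 1,718/12,896 × $614,500 = 81,863.45; Lindqvist 2,249/12,896 × $614,500 = 107,165.83.
At nearest $25: Halvorsen $186,225; Andrade $225,900; Marchetti $13,350; Petrov $81,875; Lindqvist $107,175. Sum = $614,525.
Difference $614,500 − $614,525 = −$25 applied to largest allocation (Andrade): Andrade becomes $225,875.

Halvorsen: $186,225 | Andrade: $225,875 | Marchetti: $13,350 | Petrov: $81,875 | Lindqvist: $107,175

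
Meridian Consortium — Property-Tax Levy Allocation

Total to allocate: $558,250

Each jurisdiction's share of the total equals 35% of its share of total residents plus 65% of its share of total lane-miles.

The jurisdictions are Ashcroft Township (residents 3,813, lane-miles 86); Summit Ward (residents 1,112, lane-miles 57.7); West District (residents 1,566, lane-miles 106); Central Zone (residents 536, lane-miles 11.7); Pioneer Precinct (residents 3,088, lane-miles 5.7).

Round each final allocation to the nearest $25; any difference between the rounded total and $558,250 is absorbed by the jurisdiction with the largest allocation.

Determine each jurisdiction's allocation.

Ashcroft Township: $190,475 · Summit Ward: $99,875 · West District: $174,250 · Central Zone: $26,250 · Pioneer Precinct: $67,400

Totals — residents 10,115, lane-miles 267.1.
Blended shares (35% residents + 65% lane-miles): Ashcroft Township 0.3412; Summit Ward 0.1789; West District 0.3121; Central Zone 0.0470; Pioneer Precinct 0.1207.
Raw shares: Ashcroft Township 190,487.53; Summit Ward 99,867.06; West District 174,253.65; Central Zone 26,248.47; Pioneer Precinct 67,393.29.
At nearest $25: Ashcroft Township $190,500; Summit Ward $99,875; West District $174,250; Central Zone $26,250; Pioneer Precinct $67,400. Sum = $558,275.
Difference $558,250 − $558,275 = −$25 applied to largest allocation (Ashcroft Township): Ashcroft Township becomes $190,475.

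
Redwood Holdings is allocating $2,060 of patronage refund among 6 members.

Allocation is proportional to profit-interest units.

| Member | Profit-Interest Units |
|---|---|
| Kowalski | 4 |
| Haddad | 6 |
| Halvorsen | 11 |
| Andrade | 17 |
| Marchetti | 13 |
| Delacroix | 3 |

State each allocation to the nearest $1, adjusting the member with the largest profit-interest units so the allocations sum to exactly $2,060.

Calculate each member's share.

Sum of profit-interest units: 54.
Raw shares: Kowalski 4/54 × $2,060 = 152.59; Haddad 6/54 × $2,060 = 228.89; Halvorsen 11/54 × $2,060 = 419.63; Andrade 17/54 × $2,060 = 648.52; Marchetti 13/54 × $2,060 = 495.93; Delacroix 3/54 × $2,060 = 114.44.
After rounding ($1): Kowalski $153; Haddad $229; Halvorsen $420; Andrade $649; Marchetti $496; Delacroix $114. Sum = $2,061.
Difference $2,060 − $2,061 = −$1 applied to largest profit-interest units (Andrade): Andrade becomes $648.

Kowalski: $153; Haddad: $229; Halvorsen: $420; Andrade: $648; Marchetti: $496; Delacroix: $114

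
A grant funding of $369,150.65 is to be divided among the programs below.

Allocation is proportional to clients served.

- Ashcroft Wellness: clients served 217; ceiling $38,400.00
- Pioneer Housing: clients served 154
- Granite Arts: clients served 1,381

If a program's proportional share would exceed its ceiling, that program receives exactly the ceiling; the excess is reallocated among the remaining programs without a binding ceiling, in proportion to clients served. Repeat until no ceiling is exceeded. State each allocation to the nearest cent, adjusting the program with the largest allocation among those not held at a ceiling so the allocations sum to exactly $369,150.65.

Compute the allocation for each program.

Ashcroft Wellness: $38,400.00 | Pioneer Housing: $33,182.80 | Granite Arts: $297,567.85

Combined clients served = 1,752.
Proportional shares (ignoring caps): Ashcroft Wellness 45,722.4264; Pioneer Housing 32,448.1736; Granite Arts 290,980.0500.
Held at cap: Ashcroft Wellness ($38,400.00); residual $330,750.65 reallocated over remaining clients served 1,535.
Remaining shares: Pioneer Housing 33,182.8014 → $33,182.80; Granite Arts 297,567.8486 → $297,567.85.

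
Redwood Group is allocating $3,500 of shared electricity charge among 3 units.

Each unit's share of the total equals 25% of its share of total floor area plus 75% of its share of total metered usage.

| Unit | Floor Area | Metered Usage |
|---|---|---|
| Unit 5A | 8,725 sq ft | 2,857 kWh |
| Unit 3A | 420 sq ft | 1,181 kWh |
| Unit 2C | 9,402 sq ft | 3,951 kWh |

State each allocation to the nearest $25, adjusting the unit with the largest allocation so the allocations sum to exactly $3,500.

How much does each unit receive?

Floor area total 18,547; metered usage total 7,989.
Composite weights (25% floor area + 75% metered usage): Unit 5A 0.3858; Unit 3A 0.1165; Unit 2C 0.4976.
Proportional shares: Unit 5A 1,350.37; Unit 3A 407.86; Unit 2C 1,741.77.
After rounding ($25): Unit 5A $1,350; Unit 3A $400; Unit 2C $1,750. Sum = $3,500.
No rounding difference to absorb.

Unit 5A: $1,350 | Unit 3A: $400 | Unit 2C: $1,750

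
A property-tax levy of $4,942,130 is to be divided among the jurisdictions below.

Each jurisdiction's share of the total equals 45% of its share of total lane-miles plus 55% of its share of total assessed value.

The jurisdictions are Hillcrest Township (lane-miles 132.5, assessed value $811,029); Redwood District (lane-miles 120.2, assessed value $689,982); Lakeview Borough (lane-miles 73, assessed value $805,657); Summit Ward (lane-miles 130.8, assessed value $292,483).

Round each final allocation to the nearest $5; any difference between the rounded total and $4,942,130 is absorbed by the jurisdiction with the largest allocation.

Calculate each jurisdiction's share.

Hillcrest Township: $1,493,670 | Redwood District: $1,307,165 | Lakeview Borough: $1,198,190 | Summit Ward: $943,105

Totals — lane-miles 456.5, assessed value 2,599,151.
Combined weights (45% lane-miles + 55% assessed value): Hillcrest Township 0.3022; Redwood District 0.2645; Lakeview Borough 0.2424; Summit Ward 0.1908.
Raw shares: Hillcrest Township 1,493,675.91; Redwood District 1,307,163.27; Lakeview Borough 1,198,188.19; Summit Ward 943,102.63.
Rounded to nearest $5: Hillcrest Township $1,493,675; Redwood District $1,307,165; Lakeview Borough $1,198,190; Summit Ward $943,105. Sum = $4,942,135.
Difference $4,942,130 − $4,942,135 = −$5 applied to largest allocation (Hillcrest Township): Hillcrest Township becomes $1,493,670.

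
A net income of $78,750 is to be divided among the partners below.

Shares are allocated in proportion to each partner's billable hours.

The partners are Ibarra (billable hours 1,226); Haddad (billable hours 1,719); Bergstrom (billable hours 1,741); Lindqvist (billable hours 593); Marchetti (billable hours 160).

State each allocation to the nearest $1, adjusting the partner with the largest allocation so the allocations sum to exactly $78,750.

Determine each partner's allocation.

Billable hours total: 5,439.
Raw shares: Ibarra 1,226/5,439 × $78,750 = 17,750.97; Haddad 1,719/5,439 × $78,750 = 24,889.00; Bergstrom 1,741/5,439 × $78,750 = 25,207.53; Lindqvist 593/5,439 × $78,750 = 8,585.91; Marchetti 160/5,439 × $78,750 = 2,316.60.
Rounded to nearest $1: Ibarra $17,751; Haddad $24,889; Bergstrom $25,208; Lindqvist $8,586; Marchetti $2,317. Sum = $78,751.
Difference $78,750 − $78,751 = −$1 applied to largest allocation (Bergstrom): Bergstrom becomes $25,207.

Ibarra: $17,751 | Haddad: $24,889 | Bergstrom: $25,207 | Lindqvist: $8,586 | Marchetti: $2,317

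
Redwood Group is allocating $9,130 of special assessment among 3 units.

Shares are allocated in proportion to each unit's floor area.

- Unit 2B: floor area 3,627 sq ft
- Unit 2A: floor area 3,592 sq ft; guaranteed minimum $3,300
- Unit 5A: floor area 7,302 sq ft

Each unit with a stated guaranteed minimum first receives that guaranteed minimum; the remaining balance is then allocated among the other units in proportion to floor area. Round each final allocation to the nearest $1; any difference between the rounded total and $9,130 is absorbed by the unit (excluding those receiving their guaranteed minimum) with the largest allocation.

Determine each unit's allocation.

Unit 2B: $1,935 | Unit 2A: $3,300 | Unit 5A: $3,895

Guaranteed amounts: Unit 2A $3,300. Residual $5,830.
Residual split over remaining floor area 10,929: Unit 2B 1,934.80 → $1,935; Unit 5A 3,895.20 → $3,895.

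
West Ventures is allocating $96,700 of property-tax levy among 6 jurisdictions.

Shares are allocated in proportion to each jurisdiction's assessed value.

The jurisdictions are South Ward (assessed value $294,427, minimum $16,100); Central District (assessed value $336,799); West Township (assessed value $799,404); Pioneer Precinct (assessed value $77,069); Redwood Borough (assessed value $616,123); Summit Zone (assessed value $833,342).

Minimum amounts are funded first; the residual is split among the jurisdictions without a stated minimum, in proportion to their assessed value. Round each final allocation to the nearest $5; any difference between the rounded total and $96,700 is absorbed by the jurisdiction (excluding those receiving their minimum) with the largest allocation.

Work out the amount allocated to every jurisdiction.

South Ward: $16,100; Central District: $10,195; West Township: $24,200; Pioneer Precinct: $2,335; Redwood Borough: $18,650; Summit Zone: $25,220

Fund the minimums — South Ward $16,100. Residual $80,600.
Residual split over remaining assessed value 2,662,737: Central District 10,194.77 → $10,195; West Township 24,197.64 → $24,200; Pioneer Precinct 2,332.85 → $2,335; Redwood Borough 18,649.80 → $18,650; Summit Zone 25,224.93 → $25,225.
Rounding difference −$5 applied to Summit Zone → $25,220.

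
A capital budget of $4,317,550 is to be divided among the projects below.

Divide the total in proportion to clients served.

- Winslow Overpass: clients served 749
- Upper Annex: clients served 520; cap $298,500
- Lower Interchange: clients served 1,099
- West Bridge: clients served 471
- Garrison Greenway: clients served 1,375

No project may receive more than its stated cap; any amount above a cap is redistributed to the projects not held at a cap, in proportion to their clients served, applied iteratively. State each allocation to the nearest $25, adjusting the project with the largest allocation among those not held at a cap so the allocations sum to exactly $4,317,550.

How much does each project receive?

Winslow Overpass: $814,900; Upper Annex: $298,500; Lower Interchange: $1,195,700; West Bridge: $512,450; Garrison Greenway: $1,496,000

Total clients served = 4,214.
Proportional shares (ignoring caps): Winslow Overpass 767,405.07; Upper Annex 532,777.88; Lower Interchange 1,126,005.56; West Bridge 482,573.81; Garrison Greenway 1,408,787.67.
Capped: Upper Annex ($298,500); residual $4,019,050 reallocated over remaining clients served 3,694.
Redistributed shares: Winslow Overpass 814,907.54 → $814,900; Lower Interchange 1,195,705.45 → $1,195,700; West Bridge 512,445.19 → $512,450; Garrison Greenway 1,495,991.81 → $1,496,000.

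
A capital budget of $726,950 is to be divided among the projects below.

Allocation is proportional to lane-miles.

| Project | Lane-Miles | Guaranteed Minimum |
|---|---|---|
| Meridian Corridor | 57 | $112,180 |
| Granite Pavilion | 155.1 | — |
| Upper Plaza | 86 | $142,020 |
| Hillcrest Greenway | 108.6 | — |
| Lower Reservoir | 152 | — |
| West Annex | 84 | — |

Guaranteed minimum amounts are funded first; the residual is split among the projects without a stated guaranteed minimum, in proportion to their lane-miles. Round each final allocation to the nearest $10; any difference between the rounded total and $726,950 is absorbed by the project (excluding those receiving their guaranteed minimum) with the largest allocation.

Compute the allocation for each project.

Meridian Corridor: $112,180; Granite Pavilion: $146,740; Upper Plaza: $142,020; Hillcrest Greenway: $102,740; Lower Reservoir: $143,800; West Annex: $79,470

Fund the minimums — Meridian Corridor $112,180; Upper Plaza $142,020. Balance $472,750.
Balance split over remaining lane-miles 499.7: Granite Pavilion 146,735.09 → $146,740; Hillcrest Greenway 102,742.95 → $102,740; Lower Reservoir 143,802.28 → $143,800; West Annex 79,469.68 → $79,470.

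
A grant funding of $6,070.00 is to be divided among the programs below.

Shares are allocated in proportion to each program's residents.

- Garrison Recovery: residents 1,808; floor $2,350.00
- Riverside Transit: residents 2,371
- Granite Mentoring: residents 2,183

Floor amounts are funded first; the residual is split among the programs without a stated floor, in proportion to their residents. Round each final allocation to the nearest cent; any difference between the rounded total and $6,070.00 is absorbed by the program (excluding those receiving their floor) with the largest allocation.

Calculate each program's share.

Fund the minimums — Garrison Recovery $2,350.00. Residual $3,720.00.
Residual split over remaining residents 4,554: Riverside Transit 1,936.7852 → $1,936.79; Granite Mentoring 1,783.2148 → $1,783.21.

Garrison Recovery: $2,350.00 · Riverside Transit: $1,936.79 · Granite Mentoring: $1,783.21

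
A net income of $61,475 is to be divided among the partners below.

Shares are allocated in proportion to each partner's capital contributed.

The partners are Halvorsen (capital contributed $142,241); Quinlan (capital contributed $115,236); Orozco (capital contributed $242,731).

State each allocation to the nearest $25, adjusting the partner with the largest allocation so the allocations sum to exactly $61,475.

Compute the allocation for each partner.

Halvorsen: $17,475; Quinlan: $14,150; Orozco: $29,850

Sum of capital contributed: 500,208.
Raw shares: Halvorsen 142,241/500,208 × $61,475 = 17,481.26; Quinlan 115,236/500,208 × $61,475 = 14,162.37; Orozco 242,731/500,208 × $61,475 = 29,831.37.
At nearest $25: Halvorsen $17,475; Quinlan $14,150; Orozco $29,825. Sum = $61,450.
Difference $61,475 − $61,450 = +$25 applied to largest allocation (Orozco): Orozco becomes $29,850.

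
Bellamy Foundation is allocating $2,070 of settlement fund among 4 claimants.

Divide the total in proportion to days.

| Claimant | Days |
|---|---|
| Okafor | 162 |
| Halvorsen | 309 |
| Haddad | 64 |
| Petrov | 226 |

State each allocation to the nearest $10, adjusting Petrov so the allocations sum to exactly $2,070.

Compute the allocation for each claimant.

Okafor: $440; Halvorsen: $840; Haddad: $170; Petrov: $620

Days total: 761.
Proportional shares: Okafor 162/761 × $2,070 = 440.66; Halvorsen 309/761 × $2,070 = 840.51; Haddad 64/761 × $2,070 = 174.09; Petrov 226/761 × $2,070 = 614.74.
At nearest $10: Okafor $440; Halvorsen $840; Haddad $170; Petrov $610. Sum = $2,060.
Difference $2,070 − $2,060 = +$10 applied to Petrov: Petrov becomes $620.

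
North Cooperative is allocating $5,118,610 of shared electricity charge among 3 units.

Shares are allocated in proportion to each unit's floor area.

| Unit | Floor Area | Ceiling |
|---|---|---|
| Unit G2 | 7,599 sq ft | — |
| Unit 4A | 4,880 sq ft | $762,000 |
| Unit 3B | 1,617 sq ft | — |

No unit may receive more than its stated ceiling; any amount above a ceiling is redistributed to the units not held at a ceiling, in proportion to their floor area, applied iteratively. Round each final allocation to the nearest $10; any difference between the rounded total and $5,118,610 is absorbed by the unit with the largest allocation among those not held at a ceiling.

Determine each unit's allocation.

Combined floor area = 14,096.
Proportional shares (ignoring caps): Unit G2 2,759,386.88; Unit 4A 1,772,050.00; Unit 3B 587,173.12.
Held at cap: Unit 4A ($762,000); residual $4,356,610 reallocated over remaining floor area 9,216.
Remaining shares: Unit G2 3,592,217.82 → $3,592,220; Unit 3B 764,392.18 → $764,390.

Unit G2: $3,592,220; Unit 4A: $762,000; Unit 3B: $764,390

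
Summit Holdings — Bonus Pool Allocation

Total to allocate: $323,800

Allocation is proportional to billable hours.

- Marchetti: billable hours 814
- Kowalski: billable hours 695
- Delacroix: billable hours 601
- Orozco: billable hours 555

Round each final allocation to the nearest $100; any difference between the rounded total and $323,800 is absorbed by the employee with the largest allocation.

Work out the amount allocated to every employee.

Billable hours total: 2,665.
Pro-rata amounts: Marchetti 814/2,665 × $323,800 = 98,901.76; Kowalski 695/2,665 × $323,800 = 84,443.15; Delacroix 601/2,665 × $323,800 = 73,022.06; Orozco 555/2,665 × $323,800 = 67,433.02.
After rounding ($100): Marchetti $98,900; Kowalski $84,400; Delacroix $73,000; Orozco $67,400. Sum = $323,700.
Difference $323,800 − $323,700 = +$100 applied to largest allocation (Marchetti): Marchetti becomes $99,000.

Marchetti: $99,000; Kowalski: $84,400; Delacroix: $73,000; Orozco: $67,400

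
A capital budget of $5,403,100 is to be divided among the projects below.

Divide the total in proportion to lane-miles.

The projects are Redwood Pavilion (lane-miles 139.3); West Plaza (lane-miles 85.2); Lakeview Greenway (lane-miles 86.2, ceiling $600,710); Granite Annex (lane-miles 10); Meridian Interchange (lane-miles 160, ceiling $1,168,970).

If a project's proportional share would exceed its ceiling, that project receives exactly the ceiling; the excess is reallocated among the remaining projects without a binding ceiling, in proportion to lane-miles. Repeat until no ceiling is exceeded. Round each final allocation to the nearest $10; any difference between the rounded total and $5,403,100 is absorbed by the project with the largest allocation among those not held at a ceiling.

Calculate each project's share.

Combined lane-miles = 480.7.
Proportional shares (ignoring caps): Redwood Pavilion 1,565,741.27; West Plaza 957,653.67; Lakeview Greenway 968,893.74; Granite Annex 112,400.67; Meridian Interchange 1,798,410.65.
Held at cap: Lakeview Greenway ($600,710), Meridian Interchange ($1,168,970); residual $3,633,420 reallocated over remaining lane-miles 234.5.
Redistributed shares: Redwood Pavilion 2,158,359.94 → $2,158,360; West Plaza 1,320,116.78 → $1,320,120; Granite Annex 154,943.28 → $154,940.

Redwood Pavilion: $2,158,360; West Plaza: $1,320,120; Lakeview Greenway: $600,710; Granite Annex: $154,940; Meridian Interchange: $1,168,970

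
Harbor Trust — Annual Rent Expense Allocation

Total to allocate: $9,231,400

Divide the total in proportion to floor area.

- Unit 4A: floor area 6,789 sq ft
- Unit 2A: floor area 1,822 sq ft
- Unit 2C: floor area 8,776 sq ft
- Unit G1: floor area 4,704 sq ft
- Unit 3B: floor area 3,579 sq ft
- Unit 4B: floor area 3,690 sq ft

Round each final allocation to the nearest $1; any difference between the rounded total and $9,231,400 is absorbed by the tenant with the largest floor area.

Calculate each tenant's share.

Unit 4A: $2,134,604 | Unit 2A: $572,875 | Unit 2C: $2,759,359 | Unit G1: $1,479,036 | Unit 3B: $1,125,313 | Unit 4B: $1,160,213

Sum of floor area: 6,789 + 1,822 + 8,776 + 4,704 + 3,579 + 3,690 = 29,360.
Pro-rata amounts: Unit 4A 2,134,604.04; Unit 2A 572,875.03; Unit 2C 2,759,358.53; Unit G1 1,479,036.29; Unit 3B 1,125,312.69; Unit 4B 1,160,213.42.
After rounding ($1): Unit 4A $2,134,604; Unit 2A $572,875; Unit 2C $2,759,359; Unit G1 $1,479,036; Unit 3B $1,125,313; Unit 4B $1,160,213. Sum = $9,231,400.
No rounding difference to absorb.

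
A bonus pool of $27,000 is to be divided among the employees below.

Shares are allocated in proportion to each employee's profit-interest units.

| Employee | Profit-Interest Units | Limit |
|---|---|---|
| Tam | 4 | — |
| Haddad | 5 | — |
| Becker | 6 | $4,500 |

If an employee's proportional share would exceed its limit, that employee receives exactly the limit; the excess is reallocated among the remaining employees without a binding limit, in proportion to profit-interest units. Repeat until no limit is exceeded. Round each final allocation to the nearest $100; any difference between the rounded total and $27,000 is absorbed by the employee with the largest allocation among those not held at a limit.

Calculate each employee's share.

Total profit-interest units = 15.
Pro-rata shares before constraints: Tam 7,200.00; Haddad 9,000.00; Becker 10,800.00.
Cap binds for Becker ($4,500); remaining pool $22,500 reallocated over remaining profit-interest units 9.
Redistributed shares: Tam 10,000.00 → $10,000; Haddad 12,500.00 → $12,500.

Tam: $10,000; Haddad: $12,500; Becker: $4,500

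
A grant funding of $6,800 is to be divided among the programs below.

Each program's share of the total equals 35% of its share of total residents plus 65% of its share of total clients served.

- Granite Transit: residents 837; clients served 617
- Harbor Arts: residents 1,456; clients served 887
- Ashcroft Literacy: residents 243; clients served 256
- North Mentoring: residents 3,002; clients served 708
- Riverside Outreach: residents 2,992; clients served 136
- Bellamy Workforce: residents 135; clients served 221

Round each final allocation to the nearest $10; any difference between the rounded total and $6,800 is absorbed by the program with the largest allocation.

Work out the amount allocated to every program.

Residents total 8,665; clients served total 2,825.
Composite weights (35% residents + 65% clients served): Granite Transit 0.1758; Harbor Arts 0.2629; Ashcroft Literacy 0.0687; North Mentoring 0.2842; Riverside Outreach 0.1521; Bellamy Workforce 0.0563.
Unrounded shares: Granite Transit 1,195.26; Harbor Arts 1,787.72; Ashcroft Literacy 467.28; North Mentoring 1,932.29; Riverside Outreach 1,034.59; Bellamy Workforce 382.86.
Rounded to nearest $10: Granite Transit $1,200; Harbor Arts $1,790; Ashcroft Literacy $470; North Mentoring $1,930; Riverside Outreach $1,030; Bellamy Workforce $380. Sum = $6,800.
Rounded total matches; no reconciliation needed.

Granite Transit: $1,200 · Harbor Arts: $1,790 · Ashcroft Literacy: $470 · North Mentoring: $1,930 · Riverside Outreach: $1,030 · Bellamy Workforce: $380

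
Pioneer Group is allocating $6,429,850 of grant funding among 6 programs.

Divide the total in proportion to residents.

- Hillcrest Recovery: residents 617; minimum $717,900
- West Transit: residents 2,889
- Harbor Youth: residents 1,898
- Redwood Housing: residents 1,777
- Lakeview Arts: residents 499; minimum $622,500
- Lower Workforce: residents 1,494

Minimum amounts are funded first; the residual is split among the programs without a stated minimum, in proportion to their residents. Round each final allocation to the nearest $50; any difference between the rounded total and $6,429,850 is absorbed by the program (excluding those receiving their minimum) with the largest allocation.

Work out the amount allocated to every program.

Fund the minimums — Hillcrest Recovery $717,900; Lakeview Arts $622,500. Balance $5,089,450.
Balance split over remaining residents 8,058: West Transit 1,824,698.57 → $1,824,700; Harbor Youth 1,198,780.85 → $1,198,800; Redwood Housing 1,122,356.99 → $1,122,350; Lower Workforce 943,613.59 → $943,600.

Hillcrest Recovery: $717,900 | West Transit: $1,824,700 | Harbor Youth: $1,198,800 | Redwood Housing: $1,122,350 | Lakeview Arts: $622,500 | Lower Workforce: $943,600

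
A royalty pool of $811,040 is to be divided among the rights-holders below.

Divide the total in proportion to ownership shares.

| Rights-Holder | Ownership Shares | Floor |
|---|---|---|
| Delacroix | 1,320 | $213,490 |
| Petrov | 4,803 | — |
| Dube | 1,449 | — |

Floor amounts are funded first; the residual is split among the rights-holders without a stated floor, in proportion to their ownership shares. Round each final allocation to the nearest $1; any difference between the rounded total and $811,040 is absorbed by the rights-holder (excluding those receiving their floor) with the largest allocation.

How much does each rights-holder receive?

Guaranteed amounts: Delacroix $213,490. Residual $597,550.
Residual split over remaining ownership shares 6,252: Petrov 459,058.33 → $459,058; Dube 138,491.67 → $138,492.

Delacroix: $213,490 · Petrov: $459,058 · Dube: $138,492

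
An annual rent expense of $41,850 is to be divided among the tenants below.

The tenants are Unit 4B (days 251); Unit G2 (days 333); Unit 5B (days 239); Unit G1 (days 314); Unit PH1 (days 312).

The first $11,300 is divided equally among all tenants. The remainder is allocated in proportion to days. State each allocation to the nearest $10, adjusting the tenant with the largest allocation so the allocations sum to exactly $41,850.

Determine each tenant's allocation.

Unit 4B: $7,550 · Unit G2: $9,280 · Unit 5B: $7,300 · Unit G1: $8,880 · Unit PH1: $8,840

First tranche $11,300 split equally: $2,260 each.
Remainder $30,550 by days (total 1,449): Unit 4B 5,291.96 → $5,290; Unit G2 7,020.81 → $7,020; Unit 5B 5,038.96 → $5,040; Unit G1 6,620.22 → $6,620; Unit PH1 6,578.05 → $6,580.
Totals: Unit 4B $2,260 + $5,290 = $7,550; Unit G2 $2,260 + $7,020 = $9,280; Unit 5B $2,260 + $5,040 = $7,300; Unit G1 $2,260 + $6,620 = $8,880; Unit PH1 $2,260 + $6,580 = $8,840.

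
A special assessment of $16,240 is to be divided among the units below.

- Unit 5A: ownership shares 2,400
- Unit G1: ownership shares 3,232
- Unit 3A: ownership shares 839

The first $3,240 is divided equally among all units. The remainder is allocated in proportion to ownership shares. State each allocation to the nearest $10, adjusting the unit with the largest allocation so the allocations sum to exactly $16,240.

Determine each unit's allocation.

Unit 5A: $5,900 · Unit G1: $7,570 · Unit 3A: $2,770

Equal tier: $3,240 ÷ 3 = $1,080 apiece.
Remainder $13,000 by ownership shares (total 6,471): Unit 5A 4,821.51 → $4,820; Unit G1 6,492.97 → $6,490; Unit 3A 1,685.52 → $1,690.
Totals: Unit 5A $1,080 + $4,820 = $5,900; Unit G1 $1,080 + $6,490 = $7,570; Unit 3A $1,080 + $1,690 = $2,770.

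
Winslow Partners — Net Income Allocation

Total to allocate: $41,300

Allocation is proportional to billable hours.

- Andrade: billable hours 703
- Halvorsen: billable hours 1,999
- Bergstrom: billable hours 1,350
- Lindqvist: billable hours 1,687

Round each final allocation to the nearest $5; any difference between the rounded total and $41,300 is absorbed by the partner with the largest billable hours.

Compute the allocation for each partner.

Andrade: $5,060; Halvorsen: $14,385; Bergstrom: $9,715; Lindqvist: $12,140

Total billable hours = 703 + 1,999 + 1,350 + 1,687 = 5,739.
Raw shares: Andrade 5,059.05; Halvorsen 14,385.55; Bergstrom 9,715.11; Lindqvist 12,140.29.
At nearest $5: Andrade $5,060; Halvorsen $14,385; Bergstrom $9,715; Lindqvist $12,140. Sum = $41,300.
Rounded total matches; no reconciliation needed.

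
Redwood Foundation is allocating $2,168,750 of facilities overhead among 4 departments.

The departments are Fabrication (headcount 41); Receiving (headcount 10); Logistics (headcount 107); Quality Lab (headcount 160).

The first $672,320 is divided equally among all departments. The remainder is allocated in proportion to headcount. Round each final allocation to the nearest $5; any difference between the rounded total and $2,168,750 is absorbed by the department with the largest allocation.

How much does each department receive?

Fabrication: $361,015; Receiving: $215,140; Logistics: $671,595; Quality Lab: $921,000

$672,320 shared equally gives $168,080 per department.
Remainder $1,496,430 by headcount (total 318): Fabrication 192,935.94 → $192,935; Receiving 47,057.55 → $47,060; Logistics 503,515.75 → $503,515; Quality Lab 752,920.75 → $752,920.
Totals: Fabrication $168,080 + $192,935 = $361,015; Receiving $168,080 + $47,060 = $215,140; Logistics $168,080 + $503,515 = $671,595; Quality Lab $168,080 + $752,920 = $921,000.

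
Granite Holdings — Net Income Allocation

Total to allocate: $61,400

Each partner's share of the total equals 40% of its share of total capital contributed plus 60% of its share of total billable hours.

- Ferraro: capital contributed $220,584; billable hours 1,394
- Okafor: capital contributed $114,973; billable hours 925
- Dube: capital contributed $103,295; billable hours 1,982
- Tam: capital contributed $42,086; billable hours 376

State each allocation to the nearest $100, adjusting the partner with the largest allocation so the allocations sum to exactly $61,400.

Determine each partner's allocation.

Capital contributed total 480,938; billable hours total 4,677.
Composite weights (40% capital contributed + 60% billable hours): Ferraro 0.3623; Okafor 0.2143; Dube 0.3402; Tam 0.0832.
Unrounded shares: Ferraro 22,244.86; Okafor 13,157.39; Dube 20,886.86; Tam 5,110.89.
Rounded to nearest $100: Ferraro $22,200; Okafor $13,200; Dube $20,900; Tam $5,100. Sum = $61,400.
Rounded total matches; no reconciliation needed.

Ferraro: $22,200 | Okafor: $13,200 | Dube: $20,900 | Tam: $5,100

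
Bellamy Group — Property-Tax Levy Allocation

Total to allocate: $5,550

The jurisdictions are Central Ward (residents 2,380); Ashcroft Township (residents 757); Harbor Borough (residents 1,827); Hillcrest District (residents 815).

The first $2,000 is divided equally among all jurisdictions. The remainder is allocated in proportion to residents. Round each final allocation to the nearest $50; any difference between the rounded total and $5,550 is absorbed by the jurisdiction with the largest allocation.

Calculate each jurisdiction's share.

Central Ward: $2,000; Ashcroft Township: $950; Harbor Borough: $1,600; Hillcrest District: $1,000

Equal tier: $2,000 ÷ 4 = $500 apiece.
Remainder $3,550 by residents (total 5,779): Central Ward 1,462.02 → $1,450; Ashcroft Township 465.02 → $450; Harbor Borough 1,122.31 → $1,100; Hillcrest District 500.65 → $500.
Rounding difference +$50 on remainder applied to Central Ward.
Totals: Central Ward $500 + $1,500 = $2,000; Ashcroft Township $500 + $450 = $950; Harbor Borough $500 + $1,100 = $1,600; Hillcrest District $500 + $500 = $1,000.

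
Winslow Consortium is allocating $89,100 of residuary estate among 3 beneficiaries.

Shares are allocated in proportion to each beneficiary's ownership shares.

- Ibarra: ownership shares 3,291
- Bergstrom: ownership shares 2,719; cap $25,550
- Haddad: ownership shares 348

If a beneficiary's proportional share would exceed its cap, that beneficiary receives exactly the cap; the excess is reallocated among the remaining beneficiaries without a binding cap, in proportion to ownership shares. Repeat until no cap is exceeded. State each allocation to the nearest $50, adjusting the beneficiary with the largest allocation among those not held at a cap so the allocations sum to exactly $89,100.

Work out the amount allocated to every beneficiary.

Sum of ownership shares: 6,358.
Proportional shares (ignoring caps): Ibarra 46,119.55; Bergstrom 38,103.63; Haddad 4,876.82.
Held at cap: Bergstrom ($25,550); residual $63,550 reallocated over remaining ownership shares 3,639.
Remaining shares: Ibarra 57,472.67 → $57,450; Haddad 6,077.33 → $6,100.

Ibarra: $57,450 | Bergstrom: $25,550 | Haddad: $6,100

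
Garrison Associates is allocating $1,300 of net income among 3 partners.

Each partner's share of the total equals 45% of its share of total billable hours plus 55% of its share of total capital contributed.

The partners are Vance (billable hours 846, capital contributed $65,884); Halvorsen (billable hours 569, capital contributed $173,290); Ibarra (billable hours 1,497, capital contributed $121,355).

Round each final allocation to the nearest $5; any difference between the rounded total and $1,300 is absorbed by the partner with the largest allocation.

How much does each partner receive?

Vance: $300; Halvorsen: $460; Ibarra: $540

Totals — billable hours 2,912, capital contributed 360,529.
Composite weights (45% billable hours + 55% capital contributed): Vance 0.2312; Halvorsen 0.3523; Ibarra 0.4165.
Proportional shares: Vance 300.62; Halvorsen 457.98; Ibarra 541.41.
After rounding ($5): Vance $300; Halvorsen $460; Ibarra $540. Sum = $1,300.
Sum already equals the total — no adjustment.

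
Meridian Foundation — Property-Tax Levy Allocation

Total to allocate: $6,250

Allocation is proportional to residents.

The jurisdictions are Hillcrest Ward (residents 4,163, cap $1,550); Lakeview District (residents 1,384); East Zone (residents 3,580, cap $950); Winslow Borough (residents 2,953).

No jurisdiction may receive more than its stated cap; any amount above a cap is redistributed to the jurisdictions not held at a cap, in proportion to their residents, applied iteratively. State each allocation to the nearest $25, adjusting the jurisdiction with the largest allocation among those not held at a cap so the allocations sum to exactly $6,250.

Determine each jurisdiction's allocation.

Residents total: 12,080.
Unconstrained shares: Hillcrest Ward 2,153.87; Lakeview District 716.06; East Zone 1,852.24; Winslow Borough 1,527.84.
Capped: Hillcrest Ward ($1,550), East Zone ($950); balance $3,750 reallocated over remaining residents 4,337.
Remaining shares: Lakeview District 1,196.68 → $1,200; Winslow Borough 2,553.32 → $2,550.

Hillcrest Ward: $1,550; Lakeview District: $1,200; East Zone: $950; Winslow Borough: $2,550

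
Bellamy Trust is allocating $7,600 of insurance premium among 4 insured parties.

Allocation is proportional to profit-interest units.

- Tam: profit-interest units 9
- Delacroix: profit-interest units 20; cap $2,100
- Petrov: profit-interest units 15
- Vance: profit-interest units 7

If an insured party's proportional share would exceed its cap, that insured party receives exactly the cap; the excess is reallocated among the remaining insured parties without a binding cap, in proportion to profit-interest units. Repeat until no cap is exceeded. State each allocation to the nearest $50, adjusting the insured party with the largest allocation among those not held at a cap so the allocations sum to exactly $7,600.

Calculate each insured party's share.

Profit-interest units total: 51.
Pro-rata shares before constraints: Tam 1,341.18; Delacroix 2,980.39; Petrov 2,235.29; Vance 1,043.14.
Held at cap: Delacroix ($2,100); residual $5,500 reallocated over remaining profit-interest units 31.
Remaining shares: Tam 1,596.77 → $1,600; Petrov 2,661.29 → $2,650; Vance 1,241.94 → $1,250.

Tam: $1,600; Delacroix: $2,100; Petrov: $2,650; Vance: $1,250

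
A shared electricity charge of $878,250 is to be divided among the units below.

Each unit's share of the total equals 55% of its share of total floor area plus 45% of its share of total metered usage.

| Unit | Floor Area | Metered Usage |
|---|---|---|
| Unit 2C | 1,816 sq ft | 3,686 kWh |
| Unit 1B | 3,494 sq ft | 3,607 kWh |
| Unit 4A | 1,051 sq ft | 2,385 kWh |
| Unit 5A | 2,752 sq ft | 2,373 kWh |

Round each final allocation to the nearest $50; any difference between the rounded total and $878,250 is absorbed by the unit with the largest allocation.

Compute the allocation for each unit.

Totals — floor area 9,113, metered usage 12,051.
Combined weights (55% floor area + 45% metered usage): Unit 2C 0.2472; Unit 1B 0.3456; Unit 4A 0.1525; Unit 5A 0.2547.
Pro-rata amounts: Unit 2C 217,140.02; Unit 1B 303,492.15; Unit 4A 133,924.66; Unit 5A 223,693.17.
At nearest $50: Unit 2C $217,150; Unit 1B $303,500; Unit 4A $133,900; Unit 5A $223,700. Sum = $878,250.
Sum already equals the total — no adjustment.

Unit 2C: $217,150 | Unit 1B: $303,500 | Unit 4A: $133,900 | Unit 5A: $223,700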